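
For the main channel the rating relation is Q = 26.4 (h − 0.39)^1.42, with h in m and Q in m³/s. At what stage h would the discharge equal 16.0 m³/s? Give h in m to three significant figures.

h − h₀ = (Q/C)^(1/b) = (16.0/26.4)^(1/1.42) = 0.7028 m
h = 0.39 + 0.7028 = 1.093 m

1.09 m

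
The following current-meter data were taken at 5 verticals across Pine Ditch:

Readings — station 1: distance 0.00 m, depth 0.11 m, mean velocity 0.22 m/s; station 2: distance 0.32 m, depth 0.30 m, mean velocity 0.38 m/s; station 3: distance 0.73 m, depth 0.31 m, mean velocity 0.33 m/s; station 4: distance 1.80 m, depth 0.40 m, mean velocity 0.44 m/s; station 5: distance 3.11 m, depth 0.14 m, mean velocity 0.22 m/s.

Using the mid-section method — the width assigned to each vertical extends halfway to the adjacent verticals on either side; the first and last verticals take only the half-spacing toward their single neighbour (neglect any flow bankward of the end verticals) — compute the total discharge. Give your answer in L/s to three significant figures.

351 L/s

w_1 = (0.32 − 0.00)/2 = 0.16 m; q_1 = 0.22 × 0.11 × 0.16 = 0.003872 m³/s
w_2 = (0.73 − 0.00)/2 = 0.365 m; q_2 = 0.38 × 0.30 × 0.365 = 0.04161 m³/s
w_3 = (1.80 − 0.32)/2 = 0.74 m; q_3 = 0.33 × 0.31 × 0.74 = 0.07570 m³/s
w_4 = (3.11 − 0.73)/2 = 1.19 m; q_4 = 0.44 × 0.40 × 1.19 = 0.2094 m³/s
w_5 = (3.11 − 1.80)/2 = 0.655 m; q_5 = 0.22 × 0.14 × 0.655 = 0.02017 m³/s
Q = Σ qᵢ = 0.3508 m³/s
= 0.3508 × 1000 = 350.8 L/s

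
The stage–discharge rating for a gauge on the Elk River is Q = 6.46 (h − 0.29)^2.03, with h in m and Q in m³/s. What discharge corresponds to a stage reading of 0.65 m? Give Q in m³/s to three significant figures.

0.812 m³/s

Q = 6.46 × (0.65 − 0.29)^2.03 = 6.46 × 0.36^2.03 = 0.8119 m³/s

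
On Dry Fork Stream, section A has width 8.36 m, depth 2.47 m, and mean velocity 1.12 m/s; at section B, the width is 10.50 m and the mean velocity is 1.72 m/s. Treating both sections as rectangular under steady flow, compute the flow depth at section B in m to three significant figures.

1.28 m

Q = A₁V₁ = (8.36×2.47) × 1.12 = 23.13 m³/s
d₂ = Q/(b₂ V₂) = 23.13/(10.50×1.72) = 1.281 m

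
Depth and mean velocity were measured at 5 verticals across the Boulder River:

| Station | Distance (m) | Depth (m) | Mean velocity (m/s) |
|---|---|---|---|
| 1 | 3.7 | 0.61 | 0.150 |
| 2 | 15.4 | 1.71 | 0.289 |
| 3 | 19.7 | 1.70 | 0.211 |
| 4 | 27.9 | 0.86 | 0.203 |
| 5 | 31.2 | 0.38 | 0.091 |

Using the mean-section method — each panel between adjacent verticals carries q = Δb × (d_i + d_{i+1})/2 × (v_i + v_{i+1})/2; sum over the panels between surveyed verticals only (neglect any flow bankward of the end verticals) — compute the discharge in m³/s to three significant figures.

7.29 m³/s

Panel 1-2: Δb = 11.7 m, d̄ = (0.61+1.71)/2 = 1.16, v̄ = (0.150+0.289)/2 = 0.2195 → q = 11.7×1.16×0.2195 = 2.979 m³/s
Panel 2-3: Δb = 4.3 m, d̄ = (1.71+1.70)/2 = 1.705, v̄ = (0.289+0.211)/2 = 0.25 → q = 4.3×1.705×0.25 = 1.833 m³/s
Panel 3-4: Δb = 8.2 m, d̄ = (1.70+0.86)/2 = 1.28, v̄ = (0.211+0.203)/2 = 0.207 → q = 8.2×1.28×0.207 = 2.173 m³/s
Panel 4-5: Δb = 3.3 m, d̄ = (0.86+0.38)/2 = 0.62, v̄ = (0.203+0.091)/2 = 0.147 → q = 3.3×0.62×0.147 = 0.3008 m³/s
Q = Σ q = 7.285 m³/s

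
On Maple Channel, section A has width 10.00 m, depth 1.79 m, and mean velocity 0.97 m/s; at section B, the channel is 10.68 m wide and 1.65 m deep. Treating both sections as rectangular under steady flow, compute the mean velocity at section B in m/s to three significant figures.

0.985 m/s

Q = A₁V₁ = (10.00×1.79) × 0.97 = 17.36 m³/s
A₂ = 10.68 × 1.65 = 17.62 m²
V₂ = Q/A₂ = 17.36/17.62 = 0.9853 m/s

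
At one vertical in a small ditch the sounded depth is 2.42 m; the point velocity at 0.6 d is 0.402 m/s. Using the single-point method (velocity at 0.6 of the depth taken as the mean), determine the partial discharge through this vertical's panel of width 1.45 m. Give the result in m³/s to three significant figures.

1.41 m³/s

v̄ = v₀.₆ = 0.402 m/s
q = v̄ × d × w = 0.4020 × 2.42 × 1.45 = 1.411 m³/s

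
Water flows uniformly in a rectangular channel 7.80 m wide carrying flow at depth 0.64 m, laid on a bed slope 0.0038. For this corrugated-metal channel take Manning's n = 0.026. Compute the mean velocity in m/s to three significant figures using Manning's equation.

A = b·y = 7.80 × 0.64 = 4.992 m²
P = b + 2y = 7.80 + 2×0.64 = 9.080 m
R = A/P = 4.992/9.080 = 0.5498 m
Q = (1/n)·A·R^(2/3)·S^(1/2) = (1/0.026) × 4.992 × 0.5498^(2/3) × 0.0038^(1/2) = 7.943 m³/s
V = Q/A = 7.943/4.992 = 1.591 m/s

1.59 m/s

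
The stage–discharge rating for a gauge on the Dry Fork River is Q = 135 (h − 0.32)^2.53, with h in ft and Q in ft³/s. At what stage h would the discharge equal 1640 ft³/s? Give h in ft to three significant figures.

3.00 ft

h − h₀ = (Q/C)^(1/b) = (1640/135)^(1/2.53) = 2.683 ft
h = 0.32 + 2.683 = 3.003 ft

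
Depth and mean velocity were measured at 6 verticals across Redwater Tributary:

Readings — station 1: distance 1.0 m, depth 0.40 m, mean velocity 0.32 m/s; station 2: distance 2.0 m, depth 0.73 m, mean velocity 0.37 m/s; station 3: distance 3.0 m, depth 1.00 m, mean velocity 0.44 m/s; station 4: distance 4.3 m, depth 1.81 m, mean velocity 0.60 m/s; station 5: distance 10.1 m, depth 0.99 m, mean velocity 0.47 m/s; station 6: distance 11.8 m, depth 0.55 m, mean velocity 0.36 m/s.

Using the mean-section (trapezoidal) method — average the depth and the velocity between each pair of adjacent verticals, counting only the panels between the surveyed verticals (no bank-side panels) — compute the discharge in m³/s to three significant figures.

Panel 1-2: Δb = 1 m, d̄ = (0.40+0.73)/2 = 0.565, v̄ = (0.32+0.37)/2 = 0.345 → q = 1×0.565×0.345 = 0.1949 m³/s
Panel 2-3: Δb = 1 m, d̄ = (0.73+1.00)/2 = 0.865, v̄ = (0.37+0.44)/2 = 0.405 → q = 1×0.865×0.405 = 0.3503 m³/s
Panel 3-4: Δb = 1.3 m, d̄ = (1.00+1.81)/2 = 1.405, v̄ = (0.44+0.60)/2 = 0.52 → q = 1.3×1.405×0.52 = 0.9498 m³/s
Panel 4-5: Δb = 5.8 m, d̄ = (1.81+0.99)/2 = 1.4, v̄ = (0.60+0.47)/2 = 0.535 → q = 5.8×1.4×0.535 = 4.344 m³/s
Panel 5-6: Δb = 1.7 m, d̄ = (0.99+0.55)/2 = 0.77, v̄ = (0.47+0.36)/2 = 0.415 → q = 1.7×0.77×0.415 = 0.5432 m³/s
Q = Σ q = 6.382 m³/s

6.38 m³/s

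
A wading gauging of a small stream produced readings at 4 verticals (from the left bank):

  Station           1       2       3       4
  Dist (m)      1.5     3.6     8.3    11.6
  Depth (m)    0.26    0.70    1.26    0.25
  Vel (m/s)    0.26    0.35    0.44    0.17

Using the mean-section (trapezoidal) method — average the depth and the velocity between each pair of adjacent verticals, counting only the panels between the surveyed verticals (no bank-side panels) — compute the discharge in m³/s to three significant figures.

Panel 1-2: Δb = 2.1 m, d̄ = (0.26+0.70)/2 = 0.48, v̄ = (0.26+0.35)/2 = 0.305 → q = 2.1×0.48×0.305 = 0.3074 m³/s
Panel 2-3: Δb = 4.7 m, d̄ = (0.70+1.26)/2 = 0.98, v̄ = (0.35+0.44)/2 = 0.395 → q = 4.7×0.98×0.395 = 1.819 m³/s
Panel 3-4: Δb = 3.3 m, d̄ = (1.26+0.25)/2 = 0.755, v̄ = (0.44+0.17)/2 = 0.305 → q = 3.3×0.755×0.305 = 0.7599 m³/s
Q = Σ q = 2.887 m³/s

2.89 m³/s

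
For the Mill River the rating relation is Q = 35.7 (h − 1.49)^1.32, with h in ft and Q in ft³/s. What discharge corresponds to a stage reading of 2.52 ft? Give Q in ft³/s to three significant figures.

37.1 ft³/s

Q = 35.7 × (2.52 − 1.49)^1.32 = 35.7 × 1.03^1.32 = 37.12 ft³/s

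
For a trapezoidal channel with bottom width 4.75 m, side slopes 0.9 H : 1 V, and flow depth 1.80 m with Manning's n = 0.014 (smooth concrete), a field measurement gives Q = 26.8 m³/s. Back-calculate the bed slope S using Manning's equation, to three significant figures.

0.000844

A = (b + z·y)·y = (4.75 + 0.9×1.80)×1.80 = 11.47 m²
P = b + 2y√(1+z²) = 4.75 + 2×1.80×√(1+0.9²) = 9.593 m
R = A/P = 11.47/9.593 = 1.195 m
S = (Q·n / (1·A·R^(2/3)))² = (26.8×0.014 / (1×11.47×1.126))² = 0.0008442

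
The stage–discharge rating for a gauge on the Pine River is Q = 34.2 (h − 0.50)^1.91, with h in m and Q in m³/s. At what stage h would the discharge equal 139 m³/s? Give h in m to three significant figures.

2.58 m

h − h₀ = (Q/C)^(1/b) = (139/34.2)^(1/1.91) = 2.084 m
h = 0.50 + 2.084 = 2.584 m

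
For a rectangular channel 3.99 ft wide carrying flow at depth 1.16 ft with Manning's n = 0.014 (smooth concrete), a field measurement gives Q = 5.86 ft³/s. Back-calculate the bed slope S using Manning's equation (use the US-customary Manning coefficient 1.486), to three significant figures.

0.000215

A = b·y = 3.99 × 1.16 = 4.628 ft²
P = b + 2y = 3.99 + 2×1.16 = 6.310 ft
R = A/P = 4.628/6.310 = 0.7335 ft
S = (Q·n / (1.486·A·R^(2/3)))² = (5.86×0.014 / (1.486×4.628×0.8133))² = 0.0002151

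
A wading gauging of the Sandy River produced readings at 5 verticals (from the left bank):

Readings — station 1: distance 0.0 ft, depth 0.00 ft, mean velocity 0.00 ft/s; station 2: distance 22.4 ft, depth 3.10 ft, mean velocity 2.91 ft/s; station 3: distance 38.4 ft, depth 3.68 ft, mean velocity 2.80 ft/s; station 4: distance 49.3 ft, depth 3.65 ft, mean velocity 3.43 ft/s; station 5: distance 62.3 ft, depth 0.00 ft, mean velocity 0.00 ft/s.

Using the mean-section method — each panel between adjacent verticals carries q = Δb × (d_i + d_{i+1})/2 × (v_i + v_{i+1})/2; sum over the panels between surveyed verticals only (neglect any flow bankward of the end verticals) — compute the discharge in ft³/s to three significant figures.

371 ft³/s

Panel 1-2: Δb = 22.4 ft, d̄ = (0.00+3.10)/2 = 1.55, v̄ = (0.00+2.91)/2 = 1.455 → q = 22.4×1.55×1.455 = 50.52 ft³/s
Panel 2-3: Δb = 16 ft, d̄ = (3.10+3.68)/2 = 3.39, v̄ = (2.91+2.80)/2 = 2.855 → q = 16×3.39×2.855 = 154.9 ft³/s
Panel 3-4: Δb = 10.9 ft, d̄ = (3.68+3.65)/2 = 3.665, v̄ = (2.80+3.43)/2 = 3.115 → q = 10.9×3.665×3.115 = 124.4 ft³/s
Panel 4-5: Δb = 13 ft, d̄ = (3.65+0.00)/2 = 1.825, v̄ = (3.43+0.00)/2 = 1.715 → q = 13×1.825×1.715 = 40.69 ft³/s
Q = Σ q = 370.5 ft³/s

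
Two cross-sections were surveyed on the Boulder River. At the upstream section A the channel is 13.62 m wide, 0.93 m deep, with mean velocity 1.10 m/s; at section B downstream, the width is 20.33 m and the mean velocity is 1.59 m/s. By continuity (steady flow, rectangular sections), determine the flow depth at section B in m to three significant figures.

Q = A₁V₁ = (13.62×0.93) × 1.10 = 13.93 m³/s
d₂ = Q/(b₂ V₂) = 13.93/(20.33×1.59) = 0.4310 m

0.431 m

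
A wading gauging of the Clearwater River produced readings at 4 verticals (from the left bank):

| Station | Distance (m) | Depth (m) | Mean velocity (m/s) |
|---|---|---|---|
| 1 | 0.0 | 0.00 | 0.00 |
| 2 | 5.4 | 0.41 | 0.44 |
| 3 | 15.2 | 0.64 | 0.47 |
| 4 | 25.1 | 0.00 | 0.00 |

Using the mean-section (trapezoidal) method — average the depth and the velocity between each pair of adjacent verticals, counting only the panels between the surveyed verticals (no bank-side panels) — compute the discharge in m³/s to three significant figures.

Panel 1-2: Δb = 5.4 m, d̄ = (0.00+0.41)/2 = 0.205, v̄ = (0.00+0.44)/2 = 0.22 → q = 5.4×0.205×0.22 = 0.2435 m³/s
Panel 2-3: Δb = 9.8 m, d̄ = (0.41+0.64)/2 = 0.525, v̄ = (0.44+0.47)/2 = 0.455 → q = 9.8×0.525×0.455 = 2.341 m³/s
Panel 3-4: Δb = 9.9 m, d̄ = (0.64+0.00)/2 = 0.32, v̄ = (0.47+0.00)/2 = 0.235 → q = 9.9×0.32×0.235 = 0.7445 m³/s
Q = Σ q = 3.329 m³/s

3.33 m³/s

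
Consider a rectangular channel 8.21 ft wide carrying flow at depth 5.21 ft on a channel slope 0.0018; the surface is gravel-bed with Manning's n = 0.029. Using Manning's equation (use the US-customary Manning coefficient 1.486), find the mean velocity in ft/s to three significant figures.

3.78 ft/s

A = b·y = 8.21 × 5.21 = 42.77 ft²
P = b + 2y = 8.21 + 2×5.21 = 18.63 ft
R = A/P = 42.77/18.63 = 2.296 ft
Q = (1.486/n)·A·R^(2/3)·S^(1/2) = (1.486/0.029) × 42.77 × 2.296^(2/3) × 0.0018^(1/2) = 161.8 ft³/s
V = Q/A = 161.8/42.77 = 3.784 ft/s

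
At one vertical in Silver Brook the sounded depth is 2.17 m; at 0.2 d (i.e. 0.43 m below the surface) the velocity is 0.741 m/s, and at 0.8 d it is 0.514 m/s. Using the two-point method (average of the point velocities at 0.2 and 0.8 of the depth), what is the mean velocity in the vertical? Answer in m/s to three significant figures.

v̄ = (0.741 + 0.514) / 2 = 0.6275 m/s

0.628 m/s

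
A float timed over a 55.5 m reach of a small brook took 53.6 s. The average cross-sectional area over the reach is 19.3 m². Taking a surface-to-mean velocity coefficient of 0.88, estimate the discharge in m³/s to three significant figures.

v_surface = L / t̄ = 55.5 / 53.6 = 1.035 m/s
v_mean = 0.88 × 1.035 = 0.9112 m/s
Q = A × v_mean = 19.3 × 0.9112 = 17.59 m³/s

17.6 m³/s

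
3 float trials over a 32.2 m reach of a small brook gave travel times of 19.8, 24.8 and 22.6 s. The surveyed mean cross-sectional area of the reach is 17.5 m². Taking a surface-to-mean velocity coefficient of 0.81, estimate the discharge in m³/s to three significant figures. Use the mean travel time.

20.4 m³/s

t̄ = (19.8 + 24.8 + 22.6) / 3 = 22.4 s
v_surface = L / t̄ = 32.2 / 22.4 = 1.438 m/s
v_mean = 0.81 × 1.438 = 1.164 m/s
Q = A × v_mean = 17.5 × 1.164 = 20.38 m³/s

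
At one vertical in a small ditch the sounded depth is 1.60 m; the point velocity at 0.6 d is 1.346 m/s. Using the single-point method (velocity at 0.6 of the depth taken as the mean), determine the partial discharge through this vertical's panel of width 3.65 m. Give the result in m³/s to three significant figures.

v̄ = v₀.₆ = 1.346 m/s
q = v̄ × d × w = 1.346 × 1.60 × 3.65 = 7.861 m³/s

7.86 m³/s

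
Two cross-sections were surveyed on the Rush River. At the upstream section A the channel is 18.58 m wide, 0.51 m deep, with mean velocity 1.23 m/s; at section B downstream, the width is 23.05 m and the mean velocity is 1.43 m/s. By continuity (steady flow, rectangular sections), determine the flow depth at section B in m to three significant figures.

Q = A₁V₁ = (18.58×0.51) × 1.23 = 11.66 m³/s
d₂ = Q/(b₂ V₂) = 11.66/(23.05×1.43) = 0.3536 m

0.354 m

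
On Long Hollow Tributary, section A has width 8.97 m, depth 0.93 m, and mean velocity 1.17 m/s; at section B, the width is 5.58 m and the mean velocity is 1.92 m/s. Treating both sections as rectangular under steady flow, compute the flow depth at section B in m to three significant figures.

Q = A₁V₁ = (8.97×0.93) × 1.17 = 9.760 m³/s
d₂ = Q/(b₂ V₂) = 9.760/(5.58×1.92) = 0.9110 m

0.911 m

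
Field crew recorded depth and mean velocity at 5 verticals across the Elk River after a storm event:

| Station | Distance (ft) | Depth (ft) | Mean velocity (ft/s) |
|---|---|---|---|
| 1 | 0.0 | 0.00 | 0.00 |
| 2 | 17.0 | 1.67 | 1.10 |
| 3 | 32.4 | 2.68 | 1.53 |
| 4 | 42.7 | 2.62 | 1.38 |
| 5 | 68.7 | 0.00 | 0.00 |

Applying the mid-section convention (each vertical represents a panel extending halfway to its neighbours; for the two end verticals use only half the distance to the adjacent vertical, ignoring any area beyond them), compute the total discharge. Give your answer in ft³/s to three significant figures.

148 ft³/s

w_2 = (32.4 − 0.0)/2 = 16.2 ft; q_2 = 1.10 × 1.67 × 16.2 = 29.76 ft³/s
w_3 = (42.7 − 17.0)/2 = 12.85 ft; q_3 = 1.53 × 2.68 × 12.85 = 52.69 ft³/s
w_4 = (68.7 − 32.4)/2 = 18.15 ft; q_4 = 1.38 × 2.62 × 18.15 = 65.62 ft³/s
Stations 1, 5 contribute zero (depth or velocity is 0).
Q = Σ qᵢ = 148.1 ft³/s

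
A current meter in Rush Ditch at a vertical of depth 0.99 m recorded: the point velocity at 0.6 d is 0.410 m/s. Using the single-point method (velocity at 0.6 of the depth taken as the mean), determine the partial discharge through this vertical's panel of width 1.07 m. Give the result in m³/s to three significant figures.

0.434 m³/s

v̄ = v₀.₆ = 0.410 m/s
q = v̄ × d × w = 0.4100 × 0.99 × 1.07 = 0.4343 m³/s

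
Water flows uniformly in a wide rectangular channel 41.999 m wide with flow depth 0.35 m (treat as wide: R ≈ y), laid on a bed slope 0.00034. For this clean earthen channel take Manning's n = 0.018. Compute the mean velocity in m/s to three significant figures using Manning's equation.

0.509 m/s

A = b·y = 41.999 × 0.35 = 14.70 m²
Wide channel: R ≈ y = 0.35 m
Q = (1/n)·A·R^(2/3)·S^(1/2) = (1/0.018) × 14.70 × 0.3500^(2/3) × 0.00034^(1/2) = 7.479 m³/s
V = Q/A = 7.479/14.70 = 0.5088 m/s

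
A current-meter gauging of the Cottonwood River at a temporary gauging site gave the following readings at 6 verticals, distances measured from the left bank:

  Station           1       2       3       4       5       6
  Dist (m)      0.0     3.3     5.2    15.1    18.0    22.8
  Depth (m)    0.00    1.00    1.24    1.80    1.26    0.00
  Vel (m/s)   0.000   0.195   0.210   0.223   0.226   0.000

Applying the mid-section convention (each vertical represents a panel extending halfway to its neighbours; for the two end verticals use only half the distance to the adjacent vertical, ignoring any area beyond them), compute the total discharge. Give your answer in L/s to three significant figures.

w_2 = (5.2 − 0.0)/2 = 2.6 m; q_2 = 0.195 × 1.00 × 2.6 = 0.5070 m³/s
w_3 = (15.1 − 3.3)/2 = 5.9 m; q_3 = 0.210 × 1.24 × 5.9 = 1.536 m³/s
w_4 = (18.0 − 5.2)/2 = 6.4 m; q_4 = 0.223 × 1.80 × 6.4 = 2.569 m³/s
w_5 = (22.8 − 15.1)/2 = 3.85 m; q_5 = 0.226 × 1.26 × 3.85 = 1.096 m³/s
Stations 1, 6 contribute zero (depth or velocity is 0).
Q = Σ qᵢ = 5.709 m³/s
= 5.709 × 1000 = 5709 L/s

5710 L/s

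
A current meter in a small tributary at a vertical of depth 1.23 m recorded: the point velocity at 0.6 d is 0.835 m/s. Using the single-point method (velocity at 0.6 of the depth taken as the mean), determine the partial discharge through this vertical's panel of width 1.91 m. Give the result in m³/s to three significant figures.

1.96 m³/s

v̄ = v₀.₆ = 0.835 m/s
q = v̄ × d × w = 0.8350 × 1.23 × 1.91 = 1.962 m³/s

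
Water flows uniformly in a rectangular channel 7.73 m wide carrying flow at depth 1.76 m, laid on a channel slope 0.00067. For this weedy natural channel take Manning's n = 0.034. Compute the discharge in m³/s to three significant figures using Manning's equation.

11.8 m³/s

A = b·y = 7.73 × 1.76 = 13.60 m²
P = b + 2y = 7.73 + 2×1.76 = 11.25 m
R = A/P = 13.60/11.25 = 1.209 m
Q = (1/n)·A·R^(2/3)·S^(1/2) = (1/0.034) × 13.60 × 1.209^(2/3) × 0.00067^(1/2) = 11.76 m³/s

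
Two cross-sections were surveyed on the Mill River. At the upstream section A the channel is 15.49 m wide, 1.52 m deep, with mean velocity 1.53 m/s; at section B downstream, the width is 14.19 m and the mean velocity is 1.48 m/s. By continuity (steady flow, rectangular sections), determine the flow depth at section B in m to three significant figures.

Q = A₁V₁ = (15.49×1.52) × 1.53 = 36.02 m³/s
d₂ = Q/(b₂ V₂) = 36.02/(14.19×1.48) = 1.715 m

1.72 m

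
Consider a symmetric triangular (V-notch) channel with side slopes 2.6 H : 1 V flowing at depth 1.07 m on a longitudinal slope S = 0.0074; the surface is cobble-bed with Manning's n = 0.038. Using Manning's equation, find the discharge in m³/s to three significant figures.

A = z·y² = 2.6×1.07² = 2.977 m²
P = 2y√(1+z²) = 2×1.07×√(1+2.6²) = 5.961 m
R = A/P = 2.977/5.961 = 0.4993 m
Q = (1/n)·A·R^(2/3)·S^(1/2) = (1/0.038) × 2.977 × 0.4993^(2/3) × 0.0074^(1/2) = 4.241 m³/s

4.24 m³/s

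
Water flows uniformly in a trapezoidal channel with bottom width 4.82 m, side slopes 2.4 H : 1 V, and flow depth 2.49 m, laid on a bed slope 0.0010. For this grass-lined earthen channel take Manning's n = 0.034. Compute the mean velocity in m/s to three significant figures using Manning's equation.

A = (b + z·y)·y = (4.82 + 2.4×2.49)×2.49 = 26.88 m²
P = b + 2y√(1+z²) = 4.82 + 2×2.49×√(1+2.4²) = 17.77 m
R = A/P = 26.88/17.77 = 1.513 m
Q = (1/n)·A·R^(2/3)·S^(1/2) = (1/0.034) × 26.88 × 1.513^(2/3) × 0.0010^(1/2) = 32.95 m³/s
V = Q/A = 32.95/26.88 = 1.226 m/s

1.23 m/s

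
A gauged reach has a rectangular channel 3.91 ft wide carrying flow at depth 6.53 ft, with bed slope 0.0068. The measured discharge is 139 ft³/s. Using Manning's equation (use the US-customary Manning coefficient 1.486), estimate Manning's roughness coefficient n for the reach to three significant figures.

A = b·y = 3.91 × 6.53 = 25.53 ft²
P = b + 2y = 3.91 + 2×6.53 = 16.97 ft
R = A/P = 25.53/16.97 = 1.505 ft
n = (1.486/Q)·A·R^(2/3)·S^(1/2) = (1.486/139) × 25.53 × 1.313 × 0.08246 = 0.02955

0.0296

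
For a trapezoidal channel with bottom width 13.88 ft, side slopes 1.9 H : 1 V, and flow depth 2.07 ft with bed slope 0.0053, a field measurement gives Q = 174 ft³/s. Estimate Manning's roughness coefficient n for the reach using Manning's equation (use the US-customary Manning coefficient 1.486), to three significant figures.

A = (b + z·y)·y = (13.88 + 1.9×2.07)×2.07 = 36.87 ft²
P = b + 2y√(1+z²) = 13.88 + 2×2.07×√(1+1.9²) = 22.77 ft
R = A/P = 36.87/22.77 = 1.619 ft
n = (1.486/Q)·A·R^(2/3)·S^(1/2) = (1.486/174) × 36.87 × 1.379 × 0.07280 = 0.03161

0.0316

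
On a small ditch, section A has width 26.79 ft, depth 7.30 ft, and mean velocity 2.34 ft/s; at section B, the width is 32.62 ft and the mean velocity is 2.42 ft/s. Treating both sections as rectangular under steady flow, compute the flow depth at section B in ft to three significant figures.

5.80 ft

Q = A₁V₁ = (26.79×7.30) × 2.34 = 457.6 ft³/s
d₂ = Q/(b₂ V₂) = 457.6/(32.62×2.42) = 5.797 ft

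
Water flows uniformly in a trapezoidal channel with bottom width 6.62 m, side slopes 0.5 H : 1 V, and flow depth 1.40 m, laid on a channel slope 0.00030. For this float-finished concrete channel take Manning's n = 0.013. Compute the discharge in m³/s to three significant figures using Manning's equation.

14.1 m³/s

A = (b + z·y)·y = (6.62 + 0.5×1.40)×1.40 = 10.25 m²
P = b + 2y√(1+z²) = 6.62 + 2×1.40×√(1+0.5²) = 9.750 m
R = A/P = 10.25/9.750 = 1.051 m
Q = (1/n)·A·R^(2/3)·S^(1/2) = (1/0.013) × 10.25 × 1.051^(2/3) × 0.00030^(1/2) = 14.11 m³/s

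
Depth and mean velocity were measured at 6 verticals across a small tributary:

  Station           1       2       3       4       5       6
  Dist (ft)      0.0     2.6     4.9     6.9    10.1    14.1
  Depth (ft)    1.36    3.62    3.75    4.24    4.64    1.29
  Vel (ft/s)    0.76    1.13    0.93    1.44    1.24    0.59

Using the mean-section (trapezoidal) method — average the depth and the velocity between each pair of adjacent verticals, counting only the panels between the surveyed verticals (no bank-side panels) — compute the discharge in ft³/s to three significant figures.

54.2 ft³/s

Panel 1-2: Δb = 2.6 ft, d̄ = (1.36+3.62)/2 = 2.49, v̄ = (0.76+1.13)/2 = 0.945 → q = 2.6×2.49×0.945 = 6.118 ft³/s
Panel 2-3: Δb = 2.3 ft, d̄ = (3.62+3.75)/2 = 3.685, v̄ = (1.13+0.93)/2 = 1.03 → q = 2.3×3.685×1.03 = 8.730 ft³/s
Panel 3-4: Δb = 2 ft, d̄ = (3.75+4.24)/2 = 3.995, v̄ = (0.93+1.44)/2 = 1.185 → q = 2×3.995×1.185 = 9.468 ft³/s
Panel 4-5: Δb = 3.2 ft, d̄ = (4.24+4.64)/2 = 4.44, v̄ = (1.44+1.24)/2 = 1.34 → q = 3.2×4.44×1.34 = 19.04 ft³/s
Panel 5-6: Δb = 4 ft, d̄ = (4.64+1.29)/2 = 2.965, v̄ = (1.24+0.59)/2 = 0.915 → q = 4×2.965×0.915 = 10.85 ft³/s
Q = Σ q = 54.21 ft³/s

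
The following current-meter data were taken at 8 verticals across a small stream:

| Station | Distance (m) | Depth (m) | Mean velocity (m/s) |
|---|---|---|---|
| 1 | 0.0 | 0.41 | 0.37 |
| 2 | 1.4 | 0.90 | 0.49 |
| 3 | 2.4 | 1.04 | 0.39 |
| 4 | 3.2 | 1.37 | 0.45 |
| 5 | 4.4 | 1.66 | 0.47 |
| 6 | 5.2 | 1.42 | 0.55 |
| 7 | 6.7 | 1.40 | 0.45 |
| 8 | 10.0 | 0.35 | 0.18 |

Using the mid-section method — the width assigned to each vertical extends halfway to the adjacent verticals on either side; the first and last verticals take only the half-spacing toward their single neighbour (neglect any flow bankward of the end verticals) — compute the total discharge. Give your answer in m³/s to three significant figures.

4.91 m³/s

w_1 = (1.4 − 0.0)/2 = 0.7 m; q_1 = 0.37 × 0.41 × 0.7 = 0.1062 m³/s
w_2 = (2.4 − 0.0)/2 = 1.2 m; q_2 = 0.49 × 0.90 × 1.2 = 0.5292 m³/s
w_3 = (3.2 − 1.4)/2 = 0.9 m; q_3 = 0.39 × 1.04 × 0.9 = 0.3650 m³/s
w_4 = (4.4 − 2.4)/2 = 1 m; q_4 = 0.45 × 1.37 × 1 = 0.6165 m³/s
w_5 = (5.2 − 3.2)/2 = 1 m; q_5 = 0.47 × 1.66 × 1 = 0.7802 m³/s
w_6 = (6.7 − 4.4)/2 = 1.15 m; q_6 = 0.55 × 1.42 × 1.15 = 0.8982 m³/s
w_7 = (10.0 − 5.2)/2 = 2.4 m; q_7 = 0.45 × 1.40 × 2.4 = 1.512 m³/s
w_8 = (10.0 − 6.7)/2 = 1.65 m; q_8 = 0.18 × 0.35 × 1.65 = 0.1040 m³/s
Q = Σ qᵢ = 4.911 m³/s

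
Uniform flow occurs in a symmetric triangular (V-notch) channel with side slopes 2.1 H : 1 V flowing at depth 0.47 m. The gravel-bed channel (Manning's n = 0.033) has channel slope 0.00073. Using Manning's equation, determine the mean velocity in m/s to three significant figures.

0.291 m/s

A = z·y² = 2.1×0.47² = 0.4639 m²
P = 2y√(1+z²) = 2×0.47×√(1+2.1²) = 2.186 m
R = A/P = 0.4639/2.186 = 0.2122 m
Q = (1/n)·A·R^(2/3)·S^(1/2) = (1/0.033) × 0.4639 × 0.2122^(2/3) × 0.00073^(1/2) = 0.1351 m³/s
V = Q/A = 0.1351/0.4639 = 0.2913 m/s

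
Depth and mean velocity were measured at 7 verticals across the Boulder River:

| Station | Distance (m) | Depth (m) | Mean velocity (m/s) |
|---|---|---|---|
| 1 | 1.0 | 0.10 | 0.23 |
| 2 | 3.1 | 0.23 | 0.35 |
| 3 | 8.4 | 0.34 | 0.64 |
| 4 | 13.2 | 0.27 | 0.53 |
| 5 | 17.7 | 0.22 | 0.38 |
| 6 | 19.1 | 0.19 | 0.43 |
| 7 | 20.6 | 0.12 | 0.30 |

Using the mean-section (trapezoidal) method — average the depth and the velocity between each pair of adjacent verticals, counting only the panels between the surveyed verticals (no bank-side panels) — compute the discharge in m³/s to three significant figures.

Panel 1-2: Δb = 2.1 m, d̄ = (0.10+0.23)/2 = 0.165, v̄ = (0.23+0.35)/2 = 0.29 → q = 2.1×0.165×0.29 = 0.1005 m³/s
Panel 2-3: Δb = 5.3 m, d̄ = (0.23+0.34)/2 = 0.285, v̄ = (0.35+0.64)/2 = 0.495 → q = 5.3×0.285×0.495 = 0.7477 m³/s
Panel 3-4: Δb = 4.8 m, d̄ = (0.34+0.27)/2 = 0.305, v̄ = (0.64+0.53)/2 = 0.585 → q = 4.8×0.305×0.585 = 0.8564 m³/s
Panel 4-5: Δb = 4.5 m, d̄ = (0.27+0.22)/2 = 0.245, v̄ = (0.53+0.38)/2 = 0.455 → q = 4.5×0.245×0.455 = 0.5016 m³/s
Panel 5-6: Δb = 1.4 m, d̄ = (0.22+0.19)/2 = 0.205, v̄ = (0.38+0.43)/2 = 0.405 → q = 1.4×0.205×0.405 = 0.1162 m³/s
Panel 6-7: Δb = 1.5 m, d̄ = (0.19+0.12)/2 = 0.155, v̄ = (0.43+0.30)/2 = 0.365 → q = 1.5×0.155×0.365 = 0.08486 m³/s
Q = Σ q = 2.407 m³/s

2.41 m³/s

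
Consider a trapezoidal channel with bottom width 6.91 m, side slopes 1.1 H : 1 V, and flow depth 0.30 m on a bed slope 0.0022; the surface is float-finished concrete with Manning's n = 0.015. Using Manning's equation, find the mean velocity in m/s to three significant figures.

A = (b + z·y)·y = (6.91 + 1.1×0.30)×0.30 = 2.172 m²
P = b + 2y√(1+z²) = 6.91 + 2×0.30×√(1+1.1²) = 7.802 m
R = A/P = 2.172/7.802 = 0.2784 m
Q = (1/n)·A·R^(2/3)·S^(1/2) = (1/0.015) × 2.172 × 0.2784^(2/3) × 0.0022^(1/2) = 2.896 m³/s
V = Q/A = 2.896/2.172 = 1.333 m/s

1.33 m/s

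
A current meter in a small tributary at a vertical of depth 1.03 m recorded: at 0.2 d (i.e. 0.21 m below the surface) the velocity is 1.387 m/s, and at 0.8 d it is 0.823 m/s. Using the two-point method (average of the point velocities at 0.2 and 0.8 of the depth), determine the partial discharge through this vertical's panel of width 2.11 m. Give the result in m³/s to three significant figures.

v̄ = (1.387 + 0.823) / 2 = 1.105 m/s
q = v̄ × d × w = 1.105 × 1.03 × 2.11 = 2.401 m³/s

2.40 m³/s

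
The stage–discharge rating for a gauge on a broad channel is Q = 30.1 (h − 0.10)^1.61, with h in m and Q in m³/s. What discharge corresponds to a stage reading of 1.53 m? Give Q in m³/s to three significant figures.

53.5 m³/s

Q = 30.1 × (1.53 − 0.10)^1.61 = 30.1 × 1.43^1.61 = 53.54 m³/s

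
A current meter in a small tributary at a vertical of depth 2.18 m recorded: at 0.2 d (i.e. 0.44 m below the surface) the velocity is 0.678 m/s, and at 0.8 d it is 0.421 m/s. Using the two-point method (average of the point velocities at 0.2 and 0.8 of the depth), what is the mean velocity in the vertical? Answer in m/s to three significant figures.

v̄ = (0.678 + 0.421) / 2 = 0.5495 m/s

0.550 m/s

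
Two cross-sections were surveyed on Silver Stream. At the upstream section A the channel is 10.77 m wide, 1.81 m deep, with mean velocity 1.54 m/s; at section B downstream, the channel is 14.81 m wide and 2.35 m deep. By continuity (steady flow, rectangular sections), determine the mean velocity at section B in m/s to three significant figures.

0.863 m/s

Q = A₁V₁ = (10.77×1.81) × 1.54 = 30.02 m³/s
A₂ = 14.81 × 2.35 = 34.80 m²
V₂ = Q/A₂ = 30.02/34.80 = 0.8626 m/s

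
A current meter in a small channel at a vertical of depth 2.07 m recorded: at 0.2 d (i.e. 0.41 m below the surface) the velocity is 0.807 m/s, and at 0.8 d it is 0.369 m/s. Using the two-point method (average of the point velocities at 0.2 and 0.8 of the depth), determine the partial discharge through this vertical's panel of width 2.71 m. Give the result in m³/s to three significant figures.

v̄ = (0.807 + 0.369) / 2 = 0.5880 m/s
q = v̄ × d × w = 0.5880 × 2.07 × 2.71 = 3.299 m³/s

3.30 m³/s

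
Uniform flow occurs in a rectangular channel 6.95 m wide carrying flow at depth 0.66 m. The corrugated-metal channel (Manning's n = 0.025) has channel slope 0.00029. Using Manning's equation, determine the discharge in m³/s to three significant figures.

A = b·y = 6.95 × 0.66 = 4.587 m²
P = b + 2y = 6.95 + 2×0.66 = 8.270 m
R = A/P = 4.587/8.270 = 0.5547 m
Q = (1/n)·A·R^(2/3)·S^(1/2) = (1/0.025) × 4.587 × 0.5547^(2/3) × 0.00029^(1/2) = 2.109 m³/s

2.11 m³/s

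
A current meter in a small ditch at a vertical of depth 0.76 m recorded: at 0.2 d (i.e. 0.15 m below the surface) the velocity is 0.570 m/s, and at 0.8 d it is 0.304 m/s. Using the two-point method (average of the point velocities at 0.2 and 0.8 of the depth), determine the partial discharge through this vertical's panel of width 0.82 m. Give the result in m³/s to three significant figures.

0.272 m³/s

v̄ = (0.570 + 0.304) / 2 = 0.4370 m/s
q = v̄ × d × w = 0.4370 × 0.76 × 0.82 = 0.2723 m³/s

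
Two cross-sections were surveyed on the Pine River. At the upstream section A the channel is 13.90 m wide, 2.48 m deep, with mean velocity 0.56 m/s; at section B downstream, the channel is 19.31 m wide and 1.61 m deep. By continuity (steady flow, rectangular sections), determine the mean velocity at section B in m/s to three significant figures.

0.621 m/s

Q = A₁V₁ = (13.90×2.48) × 0.56 = 19.30 m³/s
A₂ = 19.31 × 1.61 = 31.09 m²
V₂ = Q/A₂ = 19.30/31.09 = 0.6209 m/s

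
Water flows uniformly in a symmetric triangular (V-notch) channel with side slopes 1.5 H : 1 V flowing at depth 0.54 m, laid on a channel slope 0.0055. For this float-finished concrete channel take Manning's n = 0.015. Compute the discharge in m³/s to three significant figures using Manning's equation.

A = z·y² = 1.5×0.54² = 0.4374 m²
P = 2y√(1+z²) = 2×0.54×√(1+1.5²) = 1.947 m
R = A/P = 0.4374/1.947 = 0.2247 m
Q = (1/n)·A·R^(2/3)·S^(1/2) = (1/0.015) × 0.4374 × 0.2247^(2/3) × 0.0055^(1/2) = 0.7992 m³/s

0.799 m³/s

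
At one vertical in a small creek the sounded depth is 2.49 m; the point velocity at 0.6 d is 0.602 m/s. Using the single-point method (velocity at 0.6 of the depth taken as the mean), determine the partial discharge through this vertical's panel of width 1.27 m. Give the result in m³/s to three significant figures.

1.90 m³/s

v̄ = v₀.₆ = 0.602 m/s
q = v̄ × d × w = 0.6020 × 2.49 × 1.27 = 1.904 m³/s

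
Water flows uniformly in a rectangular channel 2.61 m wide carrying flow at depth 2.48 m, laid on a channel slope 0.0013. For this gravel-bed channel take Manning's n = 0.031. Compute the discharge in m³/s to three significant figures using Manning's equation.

6.78 m³/s

A = b·y = 2.61 × 2.48 = 6.473 m²
P = b + 2y = 2.61 + 2×2.48 = 7.570 m
R = A/P = 6.473/7.570 = 0.8551 m
Q = (1/n)·A·R^(2/3)·S^(1/2) = (1/0.031) × 6.473 × 0.8551^(2/3) × 0.0013^(1/2) = 6.782 m³/s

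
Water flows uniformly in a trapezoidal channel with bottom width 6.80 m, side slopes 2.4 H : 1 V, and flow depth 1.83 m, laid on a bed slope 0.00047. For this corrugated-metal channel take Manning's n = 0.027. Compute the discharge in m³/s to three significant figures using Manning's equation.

19.1 m³/s

A = (b + z·y)·y = (6.80 + 2.4×1.83)×1.83 = 20.48 m²
P = b + 2y√(1+z²) = 6.80 + 2×1.83×√(1+2.4²) = 16.32 m
R = A/P = 20.48/16.32 = 1.255 m
Q = (1/n)·A·R^(2/3)·S^(1/2) = (1/0.027) × 20.48 × 1.255^(2/3) × 0.00047^(1/2) = 19.14 m³/s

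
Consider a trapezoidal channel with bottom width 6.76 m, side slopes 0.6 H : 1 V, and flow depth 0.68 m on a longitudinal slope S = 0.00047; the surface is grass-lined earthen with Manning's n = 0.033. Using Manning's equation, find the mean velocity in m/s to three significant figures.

0.459 m/s

A = (b + z·y)·y = (6.76 + 0.6×0.68)×0.68 = 4.874 m²
P = b + 2y√(1+z²) = 6.76 + 2×0.68×√(1+0.6²) = 8.346 m
R = A/P = 4.874/8.346 = 0.5840 m
Q = (1/n)·A·R^(2/3)·S^(1/2) = (1/0.033) × 4.874 × 0.5840^(2/3) × 0.00047^(1/2) = 2.237 m³/s
V = Q/A = 2.237/4.874 = 0.4590 m/s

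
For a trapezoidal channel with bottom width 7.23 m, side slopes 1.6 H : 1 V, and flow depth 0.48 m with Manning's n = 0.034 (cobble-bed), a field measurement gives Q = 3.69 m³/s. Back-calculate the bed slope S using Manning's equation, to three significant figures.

A = (b + z·y)·y = (7.23 + 1.6×0.48)×0.48 = 3.839 m²
P = b + 2y√(1+z²) = 7.23 + 2×0.48×√(1+1.6²) = 9.041 m
R = A/P = 3.839/9.041 = 0.4246 m
S = (Q·n / (1·A·R^(2/3)))² = (3.69×0.034 / (1×3.839×0.5649))² = 0.003346

0.00335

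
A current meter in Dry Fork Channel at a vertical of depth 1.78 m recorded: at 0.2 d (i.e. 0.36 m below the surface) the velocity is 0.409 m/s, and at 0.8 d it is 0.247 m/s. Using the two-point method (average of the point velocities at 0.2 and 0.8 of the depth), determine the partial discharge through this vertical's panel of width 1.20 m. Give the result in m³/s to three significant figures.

v̄ = (0.409 + 0.247) / 2 = 0.3280 m/s
q = v̄ × d × w = 0.3280 × 1.78 × 1.20 = 0.7006 m³/s

0.701 m³/s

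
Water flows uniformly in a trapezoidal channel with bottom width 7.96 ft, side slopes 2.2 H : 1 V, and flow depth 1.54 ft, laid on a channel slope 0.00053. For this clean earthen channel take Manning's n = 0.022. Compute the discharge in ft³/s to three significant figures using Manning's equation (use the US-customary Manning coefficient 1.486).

A = (b + z·y)·y = (7.96 + 2.2×1.54)×1.54 = 17.48 ft²
P = b + 2y√(1+z²) = 7.96 + 2×1.54×√(1+2.2²) = 15.40 ft
R = A/P = 17.48/15.40 = 1.135 ft
Q = (1.486/n)·A·R^(2/3)·S^(1/2) = (1.486/0.022) × 17.48 × 1.135^(2/3) × 0.00053^(1/2) = 29.56 ft³/s

29.6 ft³/s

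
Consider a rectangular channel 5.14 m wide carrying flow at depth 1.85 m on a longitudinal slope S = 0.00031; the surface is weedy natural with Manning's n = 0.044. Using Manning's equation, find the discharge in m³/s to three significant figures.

A = b·y = 5.14 × 1.85 = 9.509 m²
P = b + 2y = 5.14 + 2×1.85 = 8.840 m
R = A/P = 9.509/8.840 = 1.076 m
Q = (1/n)·A·R^(2/3)·S^(1/2) = (1/0.044) × 9.509 × 1.076^(2/3) × 0.00031^(1/2) = 3.995 m³/s

3.99 m³/s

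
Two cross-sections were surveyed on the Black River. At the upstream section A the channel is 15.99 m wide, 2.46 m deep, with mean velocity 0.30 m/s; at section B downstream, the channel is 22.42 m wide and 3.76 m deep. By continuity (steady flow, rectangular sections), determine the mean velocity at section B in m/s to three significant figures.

Q = A₁V₁ = (15.99×2.46) × 0.30 = 11.80 m³/s
A₂ = 22.42 × 3.76 = 84.30 m²
V₂ = Q/A₂ = 11.80/84.30 = 0.1400 m/s

0.140 m/s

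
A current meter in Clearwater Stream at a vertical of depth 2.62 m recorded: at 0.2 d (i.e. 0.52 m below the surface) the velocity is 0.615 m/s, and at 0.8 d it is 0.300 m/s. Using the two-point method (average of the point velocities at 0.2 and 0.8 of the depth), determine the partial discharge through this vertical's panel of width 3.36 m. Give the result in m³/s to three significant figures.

4.03 m³/s

v̄ = (0.615 + 0.300) / 2 = 0.4575 m/s
q = v̄ × d × w = 0.4575 × 2.62 × 3.36 = 4.027 m³/s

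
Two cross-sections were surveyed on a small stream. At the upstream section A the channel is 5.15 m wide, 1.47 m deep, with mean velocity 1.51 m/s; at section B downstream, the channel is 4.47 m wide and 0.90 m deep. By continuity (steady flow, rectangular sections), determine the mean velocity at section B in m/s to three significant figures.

Q = A₁V₁ = (5.15×1.47) × 1.51 = 11.43 m³/s
A₂ = 4.47 × 0.90 = 4.023 m²
V₂ = Q/A₂ = 11.43/4.023 = 2.842 m/s

2.84 m/s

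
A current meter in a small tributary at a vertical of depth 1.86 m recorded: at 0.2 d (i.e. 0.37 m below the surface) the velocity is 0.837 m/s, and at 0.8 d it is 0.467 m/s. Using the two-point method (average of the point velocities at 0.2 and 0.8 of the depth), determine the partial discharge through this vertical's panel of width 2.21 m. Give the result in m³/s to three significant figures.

2.68 m³/s

v̄ = (0.837 + 0.467) / 2 = 0.6520 m/s
q = v̄ × d × w = 0.6520 × 1.86 × 2.21 = 2.680 m³/s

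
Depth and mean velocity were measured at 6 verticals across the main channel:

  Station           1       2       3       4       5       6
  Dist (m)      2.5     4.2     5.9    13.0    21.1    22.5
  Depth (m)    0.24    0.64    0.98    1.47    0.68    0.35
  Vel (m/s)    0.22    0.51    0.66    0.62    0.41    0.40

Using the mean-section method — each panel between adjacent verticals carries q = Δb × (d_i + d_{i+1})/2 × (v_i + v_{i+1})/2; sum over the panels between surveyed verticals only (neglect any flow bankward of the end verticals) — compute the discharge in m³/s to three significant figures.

11.4 m³/s

Panel 1-2: Δb = 1.7 m, d̄ = (0.24+0.64)/2 = 0.44, v̄ = (0.22+0.51)/2 = 0.365 → q = 1.7×0.44×0.365 = 0.2730 m³/s
Panel 2-3: Δb = 1.7 m, d̄ = (0.64+0.98)/2 = 0.81, v̄ = (0.51+0.66)/2 = 0.585 → q = 1.7×0.81×0.585 = 0.8055 m³/s
Panel 3-4: Δb = 7.1 m, d̄ = (0.98+1.47)/2 = 1.225, v̄ = (0.66+0.62)/2 = 0.64 → q = 7.1×1.225×0.64 = 5.566 m³/s
Panel 4-5: Δb = 8.1 m, d̄ = (1.47+0.68)/2 = 1.075, v̄ = (0.62+0.41)/2 = 0.515 → q = 8.1×1.075×0.515 = 4.484 m³/s
Panel 5-6: Δb = 1.4 m, d̄ = (0.68+0.35)/2 = 0.515, v̄ = (0.41+0.40)/2 = 0.405 → q = 1.4×0.515×0.405 = 0.2920 m³/s
Q = Σ q = 11.42 m³/s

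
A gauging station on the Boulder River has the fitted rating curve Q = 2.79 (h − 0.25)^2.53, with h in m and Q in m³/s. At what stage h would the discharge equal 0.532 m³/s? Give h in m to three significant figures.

0.769 m

h − h₀ = (Q/C)^(1/b) = (0.532/2.79)^(1/2.53) = 0.5194 m
h = 0.25 + 0.5194 = 0.7694 m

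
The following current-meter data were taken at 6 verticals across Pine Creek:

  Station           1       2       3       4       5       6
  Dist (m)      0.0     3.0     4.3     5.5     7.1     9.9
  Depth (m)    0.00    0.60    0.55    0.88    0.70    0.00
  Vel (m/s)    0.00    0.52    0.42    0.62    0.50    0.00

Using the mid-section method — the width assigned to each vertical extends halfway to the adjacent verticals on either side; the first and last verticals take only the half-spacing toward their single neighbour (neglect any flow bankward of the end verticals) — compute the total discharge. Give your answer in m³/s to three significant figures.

w_2 = (4.3 − 0.0)/2 = 2.15 m; q_2 = 0.52 × 0.60 × 2.15 = 0.6708 m³/s
w_3 = (5.5 − 3.0)/2 = 1.25 m; q_3 = 0.42 × 0.55 × 1.25 = 0.2888 m³/s
w_4 = (7.1 − 4.3)/2 = 1.4 m; q_4 = 0.62 × 0.88 × 1.4 = 0.7638 m³/s
w_5 = (9.9 − 5.5)/2 = 2.2 m; q_5 = 0.50 × 0.70 × 2.2 = 0.7700 m³/s
Stations 1, 6 contribute zero (depth or velocity is 0).
Q = Σ qᵢ = 2.493 m³/s

2.49 m³/s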